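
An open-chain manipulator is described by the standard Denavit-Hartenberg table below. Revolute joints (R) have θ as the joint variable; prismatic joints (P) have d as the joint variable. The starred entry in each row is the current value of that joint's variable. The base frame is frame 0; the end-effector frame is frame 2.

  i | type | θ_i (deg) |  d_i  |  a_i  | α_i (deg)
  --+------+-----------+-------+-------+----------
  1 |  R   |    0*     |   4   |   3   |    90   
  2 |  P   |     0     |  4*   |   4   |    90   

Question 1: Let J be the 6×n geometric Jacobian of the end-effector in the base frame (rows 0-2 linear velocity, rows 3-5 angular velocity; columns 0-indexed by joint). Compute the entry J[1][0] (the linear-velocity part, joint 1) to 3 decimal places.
axis z_0 = ẑ; lever o_n−o_0 = (7.0000,-4.0000,4.0000)
cross product → J_v[:, 0] = (4.0000,7.0000,-0.0000)
J_ω[:, 0] = z_0
entry J[1][0] = 7.0000

7.000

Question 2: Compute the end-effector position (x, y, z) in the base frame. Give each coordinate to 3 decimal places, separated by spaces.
7.000 -4.000 4.000

after link 1: o_1 = (3.0000, 0.0000, 4.0000)
after link 2: o_2 = (7.0000, -4.0000, 4.0000)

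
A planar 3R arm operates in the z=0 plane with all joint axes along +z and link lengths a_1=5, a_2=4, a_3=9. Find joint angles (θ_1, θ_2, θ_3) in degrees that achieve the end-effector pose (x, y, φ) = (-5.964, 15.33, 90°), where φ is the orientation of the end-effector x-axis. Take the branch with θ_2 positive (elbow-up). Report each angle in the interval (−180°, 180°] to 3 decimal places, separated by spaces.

119.997 30.008 -60.005

wrist centre = target − a_3·(cos φ, sin φ) = (-5.9640, 6.3300)
cos θ_2 = (75.6382−5²−4²)/(2·5·4) = 0.8660; θ_2 = 30.0081° (elbow-up)
β = atan2(6.3300,-5.9640) = 133.2948°; ψ = atan2(2.0005,8.4638) = 13.2982°
θ_1 = β − ψ = 119.9965°
θ_3 = φ − θ_1 − θ_2 = -60.0046° (wrapped to (-180°,180°])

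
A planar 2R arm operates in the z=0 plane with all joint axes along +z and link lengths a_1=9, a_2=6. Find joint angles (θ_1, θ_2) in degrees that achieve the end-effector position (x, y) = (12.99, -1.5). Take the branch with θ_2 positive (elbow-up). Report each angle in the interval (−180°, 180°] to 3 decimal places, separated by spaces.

cos θ_2 = (170.9901−9²−6²)/(2·9·6) = 0.4999; θ_2 = 60.0061° (elbow-up)
β = atan2(-1.5000,12.9900) = -6.5870°; ψ = atan2(5.1965,11.9995) = 23.4155°
θ_1 = β − ψ = -30.0024°

-30.002 60.006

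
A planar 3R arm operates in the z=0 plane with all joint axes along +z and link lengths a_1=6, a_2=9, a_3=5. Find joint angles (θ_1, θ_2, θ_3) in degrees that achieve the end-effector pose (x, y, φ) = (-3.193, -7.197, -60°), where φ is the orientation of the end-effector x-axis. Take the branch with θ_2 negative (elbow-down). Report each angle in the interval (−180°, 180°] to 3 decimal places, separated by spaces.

wrist centre = target − a_3·(cos φ, sin φ) = (-5.6930, -2.8669)
cos θ_2 = (40.6292−6²−9²)/(2·6·9) = -0.7071; θ_2 = -135.0024° (elbow-down)
β = atan2(-2.8669,-5.6930) = -153.2712°; ψ = atan2(-6.3637,-0.3642) = -93.2758°
θ_1 = β − ψ = -59.9953°
θ_3 = φ − θ_1 − θ_2 = 134.9978° (wrapped to (-180°,180°])

-59.995 -135.002 134.998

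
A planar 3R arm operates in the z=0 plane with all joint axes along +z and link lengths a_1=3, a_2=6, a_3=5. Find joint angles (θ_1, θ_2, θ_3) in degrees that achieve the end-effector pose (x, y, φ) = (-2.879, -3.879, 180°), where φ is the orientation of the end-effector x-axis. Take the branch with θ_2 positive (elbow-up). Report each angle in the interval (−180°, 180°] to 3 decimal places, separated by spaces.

wrist centre = target − a_3·(cos φ, sin φ) = (2.1210, -3.8790)
cos θ_2 = (19.5453−3²−6²)/(2·3·6) = -0.7071; θ_2 = 134.9975° (elbow-up)
β = atan2(-3.8790,2.1210) = -61.3306°; ψ = atan2(4.2428,-1.2425) = 106.3219°
θ_1 = β − ψ = -167.6525°
θ_3 = φ − θ_1 − θ_2 = -147.3449° (wrapped to (-180°,180°])

-167.653 134.997 -147.345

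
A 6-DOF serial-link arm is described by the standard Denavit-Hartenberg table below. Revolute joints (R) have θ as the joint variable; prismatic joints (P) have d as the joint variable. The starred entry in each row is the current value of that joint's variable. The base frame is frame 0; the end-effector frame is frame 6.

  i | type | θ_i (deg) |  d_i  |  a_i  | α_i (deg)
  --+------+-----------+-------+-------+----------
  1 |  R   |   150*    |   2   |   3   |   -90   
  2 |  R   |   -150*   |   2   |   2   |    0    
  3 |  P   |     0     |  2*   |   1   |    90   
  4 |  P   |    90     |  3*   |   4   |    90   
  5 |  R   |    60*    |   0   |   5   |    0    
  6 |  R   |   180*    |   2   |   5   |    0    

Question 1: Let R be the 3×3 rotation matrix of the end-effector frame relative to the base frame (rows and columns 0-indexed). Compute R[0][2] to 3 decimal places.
End-effector z-axis (col 2 of R) = (0.7500,-0.4330,0.5000)
R[0][2] = 0.7500

0.750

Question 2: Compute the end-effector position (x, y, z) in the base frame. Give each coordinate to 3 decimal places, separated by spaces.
after link 1: o_1 = (-2.5981, 1.5000, 2.0000)
after link 2: o_2 = (-2.0981, -1.0981, 3.0000)
after link 3: o_3 = (-2.3481, -3.2631, 3.5000)
after link 4: o_4 = (-3.0490, -7.4772, 0.9019)
after link 5: o_5 = (-2.4240, -10.7248, -2.8481)
after link 6: o_6 = (-1.5490, -8.3433, 1.9019)

-1.549 -8.343 1.902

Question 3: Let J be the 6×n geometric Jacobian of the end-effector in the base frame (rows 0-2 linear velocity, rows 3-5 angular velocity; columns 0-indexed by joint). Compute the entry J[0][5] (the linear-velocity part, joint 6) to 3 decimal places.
-3.248

axis z_5 = (0.7500,-0.4330,0.5000); lever o_n−o_5 = (0.8750,2.3816,4.7500)
cross product → J_v[:, 5] = (-3.2476,-3.1250,2.1651)
J_ω[:, 5] = z_5
entry J[0][5] = -3.2476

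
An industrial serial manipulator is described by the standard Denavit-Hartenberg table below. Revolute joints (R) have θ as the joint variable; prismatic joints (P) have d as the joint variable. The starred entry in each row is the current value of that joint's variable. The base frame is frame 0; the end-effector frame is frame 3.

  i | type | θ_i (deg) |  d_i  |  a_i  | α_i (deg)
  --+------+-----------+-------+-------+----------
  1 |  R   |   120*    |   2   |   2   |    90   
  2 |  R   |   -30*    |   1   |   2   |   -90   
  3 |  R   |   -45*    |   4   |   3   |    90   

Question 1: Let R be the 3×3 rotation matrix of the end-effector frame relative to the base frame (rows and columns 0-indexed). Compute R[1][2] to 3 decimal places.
-0.177

End-effector z-axis (col 2 of R) = (0.9186,-0.1768,0.3536)
R[1][2] = -0.1768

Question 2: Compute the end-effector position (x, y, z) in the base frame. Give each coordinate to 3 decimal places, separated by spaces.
-1.081 8.116 3.403

after link 1: o_1 = (-1.0000, 1.7321, 2.0000)
after link 2: o_2 = (-1.0000, 3.7321, 1.0000)
after link 3: o_3 = (-1.0814, 8.1158, 3.4034)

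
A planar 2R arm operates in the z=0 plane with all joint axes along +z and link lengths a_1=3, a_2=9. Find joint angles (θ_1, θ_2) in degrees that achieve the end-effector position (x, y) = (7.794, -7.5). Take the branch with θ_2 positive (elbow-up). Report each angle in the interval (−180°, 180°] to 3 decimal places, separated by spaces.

cos θ_2 = (116.9964−3²−9²)/(2·3·9) = 0.4999; θ_2 = 60.0044° (elbow-up)
β = atan2(-7.5000,7.7940) = -43.8987°; ψ = atan2(7.7946,7.4994) = 46.1056°
θ_1 = β − ψ = -90.0044°

-90.004 60.004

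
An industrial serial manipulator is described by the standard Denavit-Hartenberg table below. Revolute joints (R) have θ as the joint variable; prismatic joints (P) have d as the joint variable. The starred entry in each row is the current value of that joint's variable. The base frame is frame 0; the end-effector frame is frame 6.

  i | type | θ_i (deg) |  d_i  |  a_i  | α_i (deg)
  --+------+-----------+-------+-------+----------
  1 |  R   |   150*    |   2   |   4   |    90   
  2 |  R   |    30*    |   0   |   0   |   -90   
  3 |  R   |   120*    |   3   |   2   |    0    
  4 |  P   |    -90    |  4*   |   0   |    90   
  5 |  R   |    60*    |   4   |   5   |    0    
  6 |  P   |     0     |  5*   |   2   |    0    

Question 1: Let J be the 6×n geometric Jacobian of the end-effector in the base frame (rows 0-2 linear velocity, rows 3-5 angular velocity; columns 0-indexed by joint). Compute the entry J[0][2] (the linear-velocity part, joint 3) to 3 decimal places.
-6.500

axis z_2 = (0.4330,-0.2500,0.8660); lever o_n−o_2 = (2.9139,3.2970,14.5777)
cross product → J_v[:, 2] = (-6.4997,-3.7889,2.1561)
J_ω[:, 2] = z_2
entry J[0][2] = -6.4997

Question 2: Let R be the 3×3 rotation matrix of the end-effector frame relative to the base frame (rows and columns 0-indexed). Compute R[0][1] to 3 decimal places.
End-effector y-axis (col 1 of R) = (0.9955,-0.0748,0.0580)
R[0][1] = 0.9955

0.996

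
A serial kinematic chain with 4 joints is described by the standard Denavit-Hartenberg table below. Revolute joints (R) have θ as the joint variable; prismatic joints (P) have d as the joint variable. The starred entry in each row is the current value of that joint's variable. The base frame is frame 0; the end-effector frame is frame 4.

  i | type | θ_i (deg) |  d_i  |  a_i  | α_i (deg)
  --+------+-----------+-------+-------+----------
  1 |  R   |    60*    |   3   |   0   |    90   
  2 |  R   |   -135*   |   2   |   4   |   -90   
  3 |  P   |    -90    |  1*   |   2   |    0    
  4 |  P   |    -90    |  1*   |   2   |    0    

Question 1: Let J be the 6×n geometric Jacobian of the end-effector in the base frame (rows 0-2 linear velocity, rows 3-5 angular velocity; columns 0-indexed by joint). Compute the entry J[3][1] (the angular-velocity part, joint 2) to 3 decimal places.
0.866

axis z_1 = (0.8660,-0.5000,0.0000); lever o_n−o_1 = (3.4641,-2.0000,-2.8284)
cross product → J_v[:, 1] = (1.4142,2.4495,0.0000)
J_ω[:, 1] = z_1
entry J[3][1] = 0.8660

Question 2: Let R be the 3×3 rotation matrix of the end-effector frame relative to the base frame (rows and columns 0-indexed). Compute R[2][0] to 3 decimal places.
End-effector x-axis (col 0 of R) = (0.3536,0.6124,0.7071)
R[2][0] = 0.7071

0.707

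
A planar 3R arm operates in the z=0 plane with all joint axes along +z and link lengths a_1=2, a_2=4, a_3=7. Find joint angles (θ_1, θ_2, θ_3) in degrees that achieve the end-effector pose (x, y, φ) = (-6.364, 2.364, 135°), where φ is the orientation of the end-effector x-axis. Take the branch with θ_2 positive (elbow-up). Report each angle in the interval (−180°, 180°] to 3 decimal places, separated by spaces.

134.998 135.000 -134.999

wrist centre = target − a_3·(cos φ, sin φ) = (-1.4143, -2.5857)
cos θ_2 = (8.6862−2²−4²)/(2·2·4) = -0.7071; θ_2 = 135.0005° (elbow-up)
β = atan2(-2.5857,-1.4143) = -118.6761°; ψ = atan2(2.8284,-0.8284) = 106.3255°
θ_1 = β − ψ = -225.0016°
θ_3 = φ − θ_1 − θ_2 = -134.9989° (wrapped to (-180°,180°])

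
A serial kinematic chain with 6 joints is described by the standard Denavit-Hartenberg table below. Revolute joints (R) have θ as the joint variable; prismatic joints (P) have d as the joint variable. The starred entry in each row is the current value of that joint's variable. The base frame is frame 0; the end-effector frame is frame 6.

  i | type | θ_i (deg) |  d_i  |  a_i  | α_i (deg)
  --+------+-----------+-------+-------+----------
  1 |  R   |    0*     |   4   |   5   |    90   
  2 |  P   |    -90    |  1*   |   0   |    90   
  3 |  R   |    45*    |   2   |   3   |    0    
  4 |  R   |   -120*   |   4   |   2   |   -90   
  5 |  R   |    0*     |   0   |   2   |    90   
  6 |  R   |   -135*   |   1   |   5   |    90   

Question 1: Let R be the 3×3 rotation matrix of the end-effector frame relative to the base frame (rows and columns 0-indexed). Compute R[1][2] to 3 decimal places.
-0.866

End-effector z-axis (col 2 of R) = (0.0000,-0.8660,-0.5000)
R[1][2] = -0.8660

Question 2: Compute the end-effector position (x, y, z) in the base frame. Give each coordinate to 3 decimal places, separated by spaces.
after link 1: o_1 = (5.0000, 0.0000, 4.0000)
after link 2: o_2 = (5.0000, -1.0000, 4.0000)
after link 3: o_3 = (3.0000, -3.1213, 1.8787)
after link 4: o_4 = (-1.0000, -1.1895, 1.3610)
after link 5: o_5 = (-1.0000, 0.7424, 0.8434)
after link 6: o_6 = (-2.0000, -1.7576, 5.1735)

-2.000 -1.758 5.174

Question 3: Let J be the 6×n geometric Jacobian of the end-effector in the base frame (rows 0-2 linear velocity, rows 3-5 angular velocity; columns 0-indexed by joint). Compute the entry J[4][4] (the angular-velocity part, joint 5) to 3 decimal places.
-0.259

axis z_4 = (0.0000,-0.2588,-0.9659); lever o_n−o_4 = (-1.0000,-0.5681,3.8125)
cross product → J_v[:, 4] = (-1.5355,0.9659,-0.2588)
J_ω[:, 4] = z_4
entry J[4][4] = -0.2588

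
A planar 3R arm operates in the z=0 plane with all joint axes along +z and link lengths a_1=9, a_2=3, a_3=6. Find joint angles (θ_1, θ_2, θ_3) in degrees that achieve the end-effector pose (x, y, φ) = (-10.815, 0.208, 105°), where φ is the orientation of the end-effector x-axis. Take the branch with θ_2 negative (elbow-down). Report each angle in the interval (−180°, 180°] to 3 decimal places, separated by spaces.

-135.002 -59.991 -60.006

wrist centre = target − a_3·(cos φ, sin φ) = (-9.2621, -5.5876)
cos θ_2 = (117.0070−9²−3²)/(2·9·3) = 0.5001; θ_2 = -59.9914° (elbow-down)
β = atan2(-5.5876,-9.2621) = -148.8986°; ψ = atan2(-2.5979,10.5004) = -13.8962°
θ_1 = β − ψ = -135.0024°
θ_3 = φ − θ_1 − θ_2 = -60.0062° (wrapped to (-180°,180°])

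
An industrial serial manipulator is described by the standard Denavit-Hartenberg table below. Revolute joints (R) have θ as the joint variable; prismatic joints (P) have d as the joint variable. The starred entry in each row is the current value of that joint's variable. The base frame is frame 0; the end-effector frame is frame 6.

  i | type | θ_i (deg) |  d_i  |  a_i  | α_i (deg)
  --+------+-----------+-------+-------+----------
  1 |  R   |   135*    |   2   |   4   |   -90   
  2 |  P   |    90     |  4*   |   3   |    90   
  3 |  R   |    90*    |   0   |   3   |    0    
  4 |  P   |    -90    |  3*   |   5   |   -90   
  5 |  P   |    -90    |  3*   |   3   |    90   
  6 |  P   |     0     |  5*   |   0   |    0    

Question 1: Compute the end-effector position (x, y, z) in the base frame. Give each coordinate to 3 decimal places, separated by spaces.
after link 1: o_1 = (-2.8284, 2.8284, 2.0000)
after link 2: o_2 = (-5.6569, 0.0000, -1.0000)
after link 3: o_3 = (-7.7782, -2.1213, -1.0000)
after link 4: o_4 = (-9.8995, 0.0000, -6.0000)
after link 5: o_5 = (-14.1421, 0.0000, -6.0000)
after link 6: o_6 = (-14.1421, 0.0000, -1.0000)

-14.142 0.000 -1.000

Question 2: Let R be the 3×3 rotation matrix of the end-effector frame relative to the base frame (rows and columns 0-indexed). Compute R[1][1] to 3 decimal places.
End-effector y-axis (col 1 of R) = (-0.7071,-0.7071,-0.0000)
R[1][1] = -0.7071

-0.707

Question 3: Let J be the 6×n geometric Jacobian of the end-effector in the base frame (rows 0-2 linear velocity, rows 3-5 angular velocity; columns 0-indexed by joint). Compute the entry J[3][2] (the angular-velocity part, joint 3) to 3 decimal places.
axis z_2 = (-0.7071,0.7071,0.0000); lever o_n−o_2 = (-8.4853,0.0000,-0.0000)
cross product → J_v[:, 2] = (-0.0000,-0.0000,6.0000)
J_ω[:, 2] = z_2
entry J[3][2] = -0.7071

-0.707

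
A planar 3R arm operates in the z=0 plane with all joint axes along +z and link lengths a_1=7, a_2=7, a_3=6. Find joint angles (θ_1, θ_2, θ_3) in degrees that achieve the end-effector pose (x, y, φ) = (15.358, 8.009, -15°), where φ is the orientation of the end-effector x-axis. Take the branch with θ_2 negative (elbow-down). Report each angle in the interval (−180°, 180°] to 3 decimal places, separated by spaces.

wrist centre = target − a_3·(cos φ, sin φ) = (9.5624, 9.5619)
cos θ_2 = (182.8706−7²−7²)/(2·7·7) = 0.8660; θ_2 = -29.9999° (elbow-down)
β = atan2(9.5619,9.5624) = 44.9984°; ψ = atan2(-3.5000,13.0622) = -15.0000°
θ_1 = β − ψ = 59.9984°
θ_3 = φ − θ_1 − θ_2 = -44.9985° (wrapped to (-180°,180°])

59.998 -30.000 -44.998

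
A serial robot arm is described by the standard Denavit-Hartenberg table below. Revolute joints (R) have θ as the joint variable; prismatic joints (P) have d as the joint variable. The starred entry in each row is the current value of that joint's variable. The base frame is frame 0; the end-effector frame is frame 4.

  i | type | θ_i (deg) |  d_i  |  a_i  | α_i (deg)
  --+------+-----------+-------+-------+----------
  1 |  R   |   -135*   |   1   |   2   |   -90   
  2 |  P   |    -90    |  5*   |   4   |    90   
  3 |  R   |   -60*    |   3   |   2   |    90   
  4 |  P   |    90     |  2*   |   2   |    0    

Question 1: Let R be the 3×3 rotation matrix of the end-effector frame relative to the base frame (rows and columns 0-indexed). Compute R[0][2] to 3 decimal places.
-0.354

End-effector z-axis (col 2 of R) = (-0.3536,0.3536,-0.8660)
R[0][2] = -0.3536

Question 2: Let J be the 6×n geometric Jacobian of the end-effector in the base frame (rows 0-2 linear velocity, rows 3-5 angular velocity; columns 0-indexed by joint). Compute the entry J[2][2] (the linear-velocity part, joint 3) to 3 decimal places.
2.732

axis z_2 = (0.7071,0.7071,0.0000); lever o_n−o_2 = (1.6037,5.4674,-0.7321)
cross product → J_v[:, 2] = (-0.5176,0.5176,2.7321)
J_ω[:, 2] = z_2
entry J[2][2] = 2.7321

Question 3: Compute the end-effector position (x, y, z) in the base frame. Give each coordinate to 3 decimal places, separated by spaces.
after link 1: o_1 = (-1.4142, -1.4142, 1.0000)
after link 2: o_2 = (2.1213, -4.9497, 5.0000)
after link 3: o_3 = (3.0179, -1.6037, 6.0000)
after link 4: o_4 = (3.7250, 0.5176, 4.2679)

3.725 0.518 4.268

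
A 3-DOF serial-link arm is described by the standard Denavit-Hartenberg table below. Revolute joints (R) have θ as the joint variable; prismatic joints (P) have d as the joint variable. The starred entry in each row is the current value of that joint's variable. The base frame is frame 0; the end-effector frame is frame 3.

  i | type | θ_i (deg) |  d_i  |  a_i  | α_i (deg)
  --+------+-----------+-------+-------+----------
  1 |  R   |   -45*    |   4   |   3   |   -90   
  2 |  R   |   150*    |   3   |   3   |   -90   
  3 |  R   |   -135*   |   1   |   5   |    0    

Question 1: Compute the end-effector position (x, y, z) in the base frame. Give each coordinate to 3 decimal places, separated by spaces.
6.717 2.526 5.134

after link 1: o_1 = (2.1213, -2.1213, 4.0000)
after link 2: o_2 = (2.4055, 1.8371, 2.5000)
after link 3: o_3 = (6.7170, 2.5256, 5.1338)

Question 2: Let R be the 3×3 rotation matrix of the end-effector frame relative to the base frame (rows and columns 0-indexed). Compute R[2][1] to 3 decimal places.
End-effector y-axis (col 1 of R) = (0.0670,0.9330,-0.3536)
R[2][1] = -0.3536

-0.354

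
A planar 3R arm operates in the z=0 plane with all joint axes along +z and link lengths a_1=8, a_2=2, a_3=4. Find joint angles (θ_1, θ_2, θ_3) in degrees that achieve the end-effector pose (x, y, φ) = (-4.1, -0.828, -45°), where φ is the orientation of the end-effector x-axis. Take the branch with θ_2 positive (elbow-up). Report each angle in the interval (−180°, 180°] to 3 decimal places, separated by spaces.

149.996 119.990 45.013

wrist centre = target − a_3·(cos φ, sin φ) = (-6.9284, 2.0004)
cos θ_2 = (52.0048−8²−2²)/(2·8·2) = -0.4998; θ_2 = 119.9901° (elbow-up)
β = atan2(2.0004,-6.9284) = 163.8951°; ψ = atan2(1.7322,7.0003) = 13.8987°
θ_1 = β − ψ = 149.9965°
θ_3 = φ − θ_1 − θ_2 = 45.0135° (wrapped to (-180°,180°])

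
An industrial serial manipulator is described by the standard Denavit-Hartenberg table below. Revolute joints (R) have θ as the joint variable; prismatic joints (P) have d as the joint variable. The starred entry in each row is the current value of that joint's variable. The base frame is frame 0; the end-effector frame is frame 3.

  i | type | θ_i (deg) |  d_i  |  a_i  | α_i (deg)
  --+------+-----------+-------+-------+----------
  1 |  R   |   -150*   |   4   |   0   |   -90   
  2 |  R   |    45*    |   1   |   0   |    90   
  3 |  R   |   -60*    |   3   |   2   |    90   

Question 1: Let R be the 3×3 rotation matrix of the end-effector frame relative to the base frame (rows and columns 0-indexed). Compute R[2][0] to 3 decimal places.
-0.354

End-effector x-axis (col 0 of R) = (-0.7392,0.5732,-0.3536)
R[2][0] = -0.3536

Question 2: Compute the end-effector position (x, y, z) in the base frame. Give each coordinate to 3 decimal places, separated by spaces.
-2.816 -0.780 5.414

after link 1: o_1 = (0.0000, 0.0000, 4.0000)
after link 2: o_2 = (0.5000, -0.8660, 4.0000)
after link 3: o_3 = (-2.8155, -0.7802, 5.4142)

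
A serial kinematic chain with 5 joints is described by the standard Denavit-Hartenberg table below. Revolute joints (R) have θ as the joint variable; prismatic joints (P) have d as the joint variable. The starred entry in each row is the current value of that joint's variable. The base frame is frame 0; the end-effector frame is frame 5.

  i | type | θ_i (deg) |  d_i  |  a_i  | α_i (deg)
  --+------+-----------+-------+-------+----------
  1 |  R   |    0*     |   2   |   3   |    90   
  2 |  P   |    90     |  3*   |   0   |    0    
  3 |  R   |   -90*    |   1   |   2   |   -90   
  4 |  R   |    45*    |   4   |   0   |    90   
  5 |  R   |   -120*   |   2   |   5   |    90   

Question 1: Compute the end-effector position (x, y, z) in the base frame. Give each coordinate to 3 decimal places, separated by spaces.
4.646 -7.182 1.670

after link 1: o_1 = (3.0000, 0.0000, 2.0000)
after link 2: o_2 = (3.0000, -3.0000, 2.0000)
after link 3: o_3 = (5.0000, -4.0000, 2.0000)
after link 4: o_4 = (5.0000, -4.0000, 6.0000)
after link 5: o_5 = (4.6464, -7.1820, 1.6699)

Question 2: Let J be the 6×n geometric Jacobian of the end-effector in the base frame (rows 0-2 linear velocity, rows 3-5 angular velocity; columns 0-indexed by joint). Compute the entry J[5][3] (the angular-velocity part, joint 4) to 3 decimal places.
1.000

axis z_3 = (0.0000,0.0000,1.0000); lever o_n−o_3 = (-0.3536,-3.1820,-0.3301)
cross product → J_v[:, 3] = (3.1820,-0.3536,0.0000)
J_ω[:, 3] = z_3
entry J[5][3] = 1.0000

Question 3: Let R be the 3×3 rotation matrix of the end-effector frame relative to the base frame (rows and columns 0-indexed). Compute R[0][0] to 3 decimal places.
-0.354

End-effector x-axis (col 0 of R) = (-0.3536,-0.3536,-0.8660)
R[0][0] = -0.3536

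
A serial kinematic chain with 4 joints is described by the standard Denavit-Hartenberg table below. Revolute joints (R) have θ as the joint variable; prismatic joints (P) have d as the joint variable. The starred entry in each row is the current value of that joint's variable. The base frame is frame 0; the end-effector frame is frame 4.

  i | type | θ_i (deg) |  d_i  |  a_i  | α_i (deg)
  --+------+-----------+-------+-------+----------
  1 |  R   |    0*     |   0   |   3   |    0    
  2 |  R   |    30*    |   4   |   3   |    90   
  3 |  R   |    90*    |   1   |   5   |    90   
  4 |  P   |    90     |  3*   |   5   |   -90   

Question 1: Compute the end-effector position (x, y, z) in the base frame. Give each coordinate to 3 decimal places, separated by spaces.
after link 1: o_1 = (3.0000, 0.0000, 0.0000)
after link 2: o_2 = (5.5981, 1.5000, 4.0000)
after link 3: o_3 = (6.0981, 0.6340, 9.0000)
after link 4: o_4 = (11.1962, -2.1962, 9.0000)

11.196 -2.196 9.000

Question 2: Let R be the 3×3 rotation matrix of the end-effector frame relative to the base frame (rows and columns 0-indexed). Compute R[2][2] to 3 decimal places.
-1.000

End-effector z-axis (col 2 of R) = (0.0000,-0.0000,-1.0000)
R[2][2] = -1.0000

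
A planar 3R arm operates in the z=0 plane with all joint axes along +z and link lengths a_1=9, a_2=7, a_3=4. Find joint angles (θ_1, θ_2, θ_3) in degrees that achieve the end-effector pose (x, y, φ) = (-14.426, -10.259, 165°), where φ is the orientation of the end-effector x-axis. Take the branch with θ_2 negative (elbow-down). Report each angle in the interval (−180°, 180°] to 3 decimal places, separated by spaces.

-120.002 -29.997 -45.002

wrist centre = target − a_3·(cos φ, sin φ) = (-10.5623, -11.2943)
cos θ_2 = (239.1228−9²−7²)/(2·9·7) = 0.8661; θ_2 = -29.9967° (elbow-down)
β = atan2(-11.2943,-10.5623) = -133.0819°; ψ = atan2(-3.4997,15.0624) = -13.0803°
θ_1 = β − ψ = -120.0016°
θ_3 = φ − θ_1 − θ_2 = -45.0016° (wrapped to (-180°,180°])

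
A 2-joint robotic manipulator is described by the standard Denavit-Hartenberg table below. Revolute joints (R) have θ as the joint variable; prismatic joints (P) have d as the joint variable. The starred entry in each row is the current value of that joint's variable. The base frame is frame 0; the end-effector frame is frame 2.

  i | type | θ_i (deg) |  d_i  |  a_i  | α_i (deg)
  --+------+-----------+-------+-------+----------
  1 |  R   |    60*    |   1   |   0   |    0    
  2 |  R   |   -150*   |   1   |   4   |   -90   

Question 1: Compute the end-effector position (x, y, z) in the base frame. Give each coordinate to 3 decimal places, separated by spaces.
-0.000 -4.000 2.000

after link 1: o_1 = (0.0000, 0.0000, 1.0000)
after link 2: o_2 = (-0.0000, -4.0000, 2.0000)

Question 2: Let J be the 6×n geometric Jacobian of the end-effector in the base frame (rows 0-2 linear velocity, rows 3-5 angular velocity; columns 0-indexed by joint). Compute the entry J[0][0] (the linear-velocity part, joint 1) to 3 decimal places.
4.000

axis z_0 = ẑ; lever o_n−o_0 = (-0.0000,-4.0000,2.0000)
cross product → J_v[:, 0] = (4.0000,-0.0000,0.0000)
J_ω[:, 0] = z_0
entry J[0][0] = 4.0000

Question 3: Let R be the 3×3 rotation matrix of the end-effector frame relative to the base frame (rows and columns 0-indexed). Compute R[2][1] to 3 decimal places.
End-effector y-axis (col 1 of R) = (0.0000,-0.0000,-1.0000)
R[2][1] = -1.0000

-1.000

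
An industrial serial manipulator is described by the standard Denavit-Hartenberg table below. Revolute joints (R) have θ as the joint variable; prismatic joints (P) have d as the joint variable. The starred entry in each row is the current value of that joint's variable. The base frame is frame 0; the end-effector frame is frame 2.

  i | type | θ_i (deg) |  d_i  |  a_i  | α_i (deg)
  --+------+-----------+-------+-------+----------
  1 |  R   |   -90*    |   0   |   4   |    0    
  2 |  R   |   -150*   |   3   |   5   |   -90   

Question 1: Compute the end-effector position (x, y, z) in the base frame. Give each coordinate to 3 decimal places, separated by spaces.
after link 1: o_1 = (0.0000, -4.0000, 0.0000)
after link 2: o_2 = (-2.5000, 0.3301, 3.0000)

-2.500 0.330 3.000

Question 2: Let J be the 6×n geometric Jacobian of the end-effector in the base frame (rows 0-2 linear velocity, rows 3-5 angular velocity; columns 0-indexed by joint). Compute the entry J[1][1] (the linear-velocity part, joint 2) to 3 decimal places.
-2.500

axis z_1 = (0.0000,0.0000,1.0000); lever o_n−o_1 = (-2.5000,4.3301,3.0000)
cross product → J_v[:, 1] = (-4.3301,-2.5000,0.0000)
J_ω[:, 1] = z_1
entry J[1][1] = -2.5000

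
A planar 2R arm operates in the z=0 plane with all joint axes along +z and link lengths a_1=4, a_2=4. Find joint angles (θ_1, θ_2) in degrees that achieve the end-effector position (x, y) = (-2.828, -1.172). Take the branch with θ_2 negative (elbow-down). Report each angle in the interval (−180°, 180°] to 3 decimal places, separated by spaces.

-89.988 -135.004

cos θ_2 = (9.3712−4²−4²)/(2·4·4) = -0.7072; θ_2 = -135.0036° (elbow-down)
β = atan2(-1.1720,-2.8280) = -157.4896°; ψ = atan2(-2.8283,1.1714) = -67.5018°
θ_1 = β − ψ = -89.9878°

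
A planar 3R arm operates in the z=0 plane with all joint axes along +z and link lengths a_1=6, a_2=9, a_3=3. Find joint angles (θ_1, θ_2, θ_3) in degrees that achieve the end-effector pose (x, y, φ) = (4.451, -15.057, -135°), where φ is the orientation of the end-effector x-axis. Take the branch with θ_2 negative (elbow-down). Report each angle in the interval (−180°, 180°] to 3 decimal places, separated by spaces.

wrist centre = target − a_3·(cos φ, sin φ) = (6.5723, -12.9357)
cos θ_2 = (210.5272−6²−9²)/(2·6·9) = 0.8660; θ_2 = -30.0038° (elbow-down)
β = atan2(-12.9357,6.5723) = -63.0659°; ψ = atan2(-4.5005,13.7939) = -18.0698°
θ_1 = β − ψ = -44.9961°
θ_3 = φ − θ_1 − θ_2 = -60.0001° (wrapped to (-180°,180°])

-44.996 -30.004 -60.000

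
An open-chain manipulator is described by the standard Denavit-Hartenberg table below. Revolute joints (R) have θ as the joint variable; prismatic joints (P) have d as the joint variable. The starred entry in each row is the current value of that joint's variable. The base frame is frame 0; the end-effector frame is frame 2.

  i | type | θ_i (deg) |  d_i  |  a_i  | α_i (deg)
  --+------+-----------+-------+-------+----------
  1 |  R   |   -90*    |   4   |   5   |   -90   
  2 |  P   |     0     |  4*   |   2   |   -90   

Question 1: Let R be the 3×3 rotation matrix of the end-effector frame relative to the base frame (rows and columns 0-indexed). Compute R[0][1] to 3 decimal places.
End-effector y-axis (col 1 of R) = (-1.0000,-0.0000,-0.0000)
R[0][1] = -1.0000

-1.000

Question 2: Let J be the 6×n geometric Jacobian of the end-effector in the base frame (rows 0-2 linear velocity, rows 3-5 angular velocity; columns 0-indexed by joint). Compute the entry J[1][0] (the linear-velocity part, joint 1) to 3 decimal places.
4.000

axis z_0 = ẑ; lever o_n−o_0 = (4.0000,-7.0000,4.0000)
cross product → J_v[:, 0] = (7.0000,4.0000,-0.0000)
J_ω[:, 0] = z_0
entry J[1][0] = 4.0000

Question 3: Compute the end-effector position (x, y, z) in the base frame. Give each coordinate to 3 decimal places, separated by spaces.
after link 1: o_1 = (0.0000, -5.0000, 4.0000)
after link 2: o_2 = (4.0000, -7.0000, 4.0000)

4.000 -7.000 4.000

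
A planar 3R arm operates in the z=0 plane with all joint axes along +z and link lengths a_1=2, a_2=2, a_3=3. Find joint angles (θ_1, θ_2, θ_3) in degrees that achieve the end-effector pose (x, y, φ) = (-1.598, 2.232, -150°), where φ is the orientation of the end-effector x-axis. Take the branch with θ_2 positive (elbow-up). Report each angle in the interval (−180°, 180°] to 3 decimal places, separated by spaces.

wrist centre = target − a_3·(cos φ, sin φ) = (1.0001, 3.7320)
cos θ_2 = (14.9280−2²−2²)/(2·2·2) = 0.8660; θ_2 = 30.0032° (elbow-up)
β = atan2(3.7320,1.0001) = 74.9987°; ψ = atan2(1.0001,3.7320) = 15.0016°
θ_1 = β − ψ = 59.9971°
θ_3 = φ − θ_1 − θ_2 = 119.9997° (wrapped to (-180°,180°])

59.997 30.003 120.000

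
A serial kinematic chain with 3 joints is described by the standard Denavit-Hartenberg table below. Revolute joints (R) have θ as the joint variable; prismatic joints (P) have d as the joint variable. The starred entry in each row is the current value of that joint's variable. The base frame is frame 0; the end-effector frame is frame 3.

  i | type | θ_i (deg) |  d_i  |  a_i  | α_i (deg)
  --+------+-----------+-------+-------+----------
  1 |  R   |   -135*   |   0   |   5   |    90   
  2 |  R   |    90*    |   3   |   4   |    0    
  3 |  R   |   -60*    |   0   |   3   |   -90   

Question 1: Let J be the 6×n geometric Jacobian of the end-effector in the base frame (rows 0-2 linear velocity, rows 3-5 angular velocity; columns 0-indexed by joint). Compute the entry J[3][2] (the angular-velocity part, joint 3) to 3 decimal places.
axis z_2 = (-0.7071,0.7071,0.0000); lever o_n−o_2 = (-1.8371,-1.8371,1.5000)
cross product → J_v[:, 2] = (1.0607,1.0607,2.5981)
J_ω[:, 2] = z_2
entry J[3][2] = -0.7071

-0.707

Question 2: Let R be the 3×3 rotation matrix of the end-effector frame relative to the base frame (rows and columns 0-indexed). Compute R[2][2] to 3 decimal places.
0.866

End-effector z-axis (col 2 of R) = (0.3536,0.3536,0.8660)
R[2][2] = 0.8660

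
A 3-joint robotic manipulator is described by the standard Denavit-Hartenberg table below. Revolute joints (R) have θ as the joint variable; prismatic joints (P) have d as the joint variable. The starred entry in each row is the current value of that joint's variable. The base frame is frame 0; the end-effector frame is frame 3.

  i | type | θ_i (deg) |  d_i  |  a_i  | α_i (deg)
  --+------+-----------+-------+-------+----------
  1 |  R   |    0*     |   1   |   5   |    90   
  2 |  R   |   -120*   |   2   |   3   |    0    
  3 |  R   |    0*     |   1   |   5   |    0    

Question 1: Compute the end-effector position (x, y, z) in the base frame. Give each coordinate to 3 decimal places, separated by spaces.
after link 1: o_1 = (5.0000, 0.0000, 1.0000)
after link 2: o_2 = (3.5000, -2.0000, -1.5981)
after link 3: o_3 = (1.0000, -3.0000, -5.9282)

1.000 -3.000 -5.928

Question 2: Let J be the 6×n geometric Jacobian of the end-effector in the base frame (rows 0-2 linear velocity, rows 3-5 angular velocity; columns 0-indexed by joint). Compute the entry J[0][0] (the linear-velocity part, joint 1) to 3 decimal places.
3.000

axis z_0 = ẑ; lever o_n−o_0 = (1.0000,-3.0000,-5.9282)
cross product → J_v[:, 0] = (3.0000,1.0000,-0.0000)
J_ω[:, 0] = z_0
entry J[0][0] = 3.0000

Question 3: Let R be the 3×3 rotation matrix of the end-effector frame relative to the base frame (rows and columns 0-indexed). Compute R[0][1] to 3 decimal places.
End-effector y-axis (col 1 of R) = (0.8660,-0.0000,-0.5000)
R[0][1] = 0.8660

0.866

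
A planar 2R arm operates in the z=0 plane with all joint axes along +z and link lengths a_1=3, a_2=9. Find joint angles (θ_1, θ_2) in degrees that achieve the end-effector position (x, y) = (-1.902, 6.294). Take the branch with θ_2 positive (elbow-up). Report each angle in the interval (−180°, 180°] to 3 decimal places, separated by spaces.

cos θ_2 = (43.2320−3²−9²)/(2·3·9) = -0.8661; θ_2 = 150.0055° (elbow-up)
β = atan2(6.2940,-1.9020) = 106.8144°; ψ = atan2(4.4993,-4.7947) = 136.8205°
θ_1 = β − ψ = -30.0061°

-30.006 150.005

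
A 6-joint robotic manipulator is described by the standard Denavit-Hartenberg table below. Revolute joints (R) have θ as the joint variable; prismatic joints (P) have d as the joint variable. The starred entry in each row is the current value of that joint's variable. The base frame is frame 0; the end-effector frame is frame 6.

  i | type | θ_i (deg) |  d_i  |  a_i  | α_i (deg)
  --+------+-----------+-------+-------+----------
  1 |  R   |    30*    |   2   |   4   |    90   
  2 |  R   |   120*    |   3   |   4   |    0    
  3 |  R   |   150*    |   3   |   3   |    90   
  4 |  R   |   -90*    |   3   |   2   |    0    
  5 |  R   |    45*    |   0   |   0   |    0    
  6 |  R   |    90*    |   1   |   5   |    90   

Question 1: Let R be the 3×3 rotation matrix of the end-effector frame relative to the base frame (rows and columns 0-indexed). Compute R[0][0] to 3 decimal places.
End-effector x-axis (col 0 of R) = (0.3536,-0.6124,-0.7071)
R[0][0] = 0.3536

0.354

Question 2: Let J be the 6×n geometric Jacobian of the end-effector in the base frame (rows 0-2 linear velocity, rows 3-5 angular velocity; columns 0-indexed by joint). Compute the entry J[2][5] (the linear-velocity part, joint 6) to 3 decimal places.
axis z_5 = (-0.8660,-0.5000,0.0000); lever o_n−o_5 = (0.9017,-3.5619,-3.5355)
cross product → J_v[:, 5] = (1.7678,-3.0619,3.5355)
J_ω[:, 5] = z_5
entry J[2][5] = 3.5355

3.536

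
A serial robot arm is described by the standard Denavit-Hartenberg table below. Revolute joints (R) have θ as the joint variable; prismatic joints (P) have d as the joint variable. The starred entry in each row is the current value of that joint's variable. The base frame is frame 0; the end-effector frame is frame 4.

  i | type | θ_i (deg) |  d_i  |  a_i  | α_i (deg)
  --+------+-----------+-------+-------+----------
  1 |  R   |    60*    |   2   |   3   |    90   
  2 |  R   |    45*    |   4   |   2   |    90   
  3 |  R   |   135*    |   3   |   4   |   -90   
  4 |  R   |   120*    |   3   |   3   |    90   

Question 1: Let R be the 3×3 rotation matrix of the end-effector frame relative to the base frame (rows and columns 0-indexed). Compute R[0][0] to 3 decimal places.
End-effector x-axis (col 0 of R) = (-0.4874,-0.1370,0.8624)
R[0][0] = -0.4874

-0.487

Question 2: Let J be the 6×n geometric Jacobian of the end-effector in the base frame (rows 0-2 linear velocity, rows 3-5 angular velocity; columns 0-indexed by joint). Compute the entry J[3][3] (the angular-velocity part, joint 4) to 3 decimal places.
-0.862

axis z_3 = (-0.8624,-0.0795,-0.5000); lever o_n−o_3 = (-4.0492,-0.6495,1.0871)
cross product → J_v[:, 3] = (-0.4111,2.9621,0.2384)
J_ω[:, 3] = z_3
entry J[3][3] = -0.8624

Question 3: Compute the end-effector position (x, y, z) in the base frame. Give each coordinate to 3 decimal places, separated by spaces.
4.132 -0.136 0.380

after link 1: o_1 = (1.5000, 2.5981, 2.0000)
after link 2: o_2 = (5.6712, 1.8228, 3.4142)
after link 3: o_3 = (8.1814, 0.5137, -0.7071)
after link 4: o_4 = (4.1321, -0.1358, 0.3800)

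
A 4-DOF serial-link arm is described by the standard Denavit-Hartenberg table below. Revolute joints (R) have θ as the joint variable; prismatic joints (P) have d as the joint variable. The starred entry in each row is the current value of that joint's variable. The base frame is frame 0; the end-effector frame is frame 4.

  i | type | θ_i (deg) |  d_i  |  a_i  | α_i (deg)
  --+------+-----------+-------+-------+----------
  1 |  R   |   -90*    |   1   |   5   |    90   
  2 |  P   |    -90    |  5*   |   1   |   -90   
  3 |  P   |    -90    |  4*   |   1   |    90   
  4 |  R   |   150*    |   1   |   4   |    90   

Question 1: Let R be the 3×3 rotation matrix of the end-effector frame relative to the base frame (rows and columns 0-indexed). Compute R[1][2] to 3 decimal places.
End-effector z-axis (col 2 of R) = (-0.5000,-0.8660,0.0000)
R[1][2] = -0.8660

-0.866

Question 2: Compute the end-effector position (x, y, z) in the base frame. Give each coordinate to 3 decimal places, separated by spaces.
after link 1: o_1 = (0.0000, -5.0000, 1.0000)
after link 2: o_2 = (-5.0000, -5.0000, 0.0000)
after link 3: o_3 = (-6.0000, -9.0000, 0.0000)
after link 4: o_4 = (-2.5359, -11.0000, 1.0000)

-2.536 -11.000 1.000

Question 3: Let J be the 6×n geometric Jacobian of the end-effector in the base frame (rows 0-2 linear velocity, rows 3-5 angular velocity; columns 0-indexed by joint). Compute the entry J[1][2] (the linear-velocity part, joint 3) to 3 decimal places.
prismatic axis z_2 = (0.0000,-1.0000,0.0000)
J_v[:, 2] = z_2; J_ω[:, 2] = (0,0,0)
entry J[1][2] = -1.0000

-1.000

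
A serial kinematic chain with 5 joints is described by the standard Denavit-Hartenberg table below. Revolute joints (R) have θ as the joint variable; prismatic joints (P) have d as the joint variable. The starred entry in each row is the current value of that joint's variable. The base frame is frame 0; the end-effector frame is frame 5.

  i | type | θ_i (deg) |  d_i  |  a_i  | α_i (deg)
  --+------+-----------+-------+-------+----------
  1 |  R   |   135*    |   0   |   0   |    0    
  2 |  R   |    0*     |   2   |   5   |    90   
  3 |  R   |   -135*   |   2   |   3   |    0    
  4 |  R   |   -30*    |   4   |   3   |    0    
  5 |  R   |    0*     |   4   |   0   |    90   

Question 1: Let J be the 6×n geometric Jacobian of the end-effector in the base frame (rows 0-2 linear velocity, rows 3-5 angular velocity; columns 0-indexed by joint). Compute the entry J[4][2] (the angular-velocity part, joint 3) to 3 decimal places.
axis z_2 = (0.7071,0.7071,0.0000); lever o_n−o_2 = (10.6201,3.5220,-2.8978)
cross product → J_v[:, 2] = (-2.0490,2.0490,-5.0191)
J_ω[:, 2] = z_2
entry J[4][2] = 0.7071

0.707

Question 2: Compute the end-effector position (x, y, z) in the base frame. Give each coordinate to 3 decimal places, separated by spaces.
after link 1: o_1 = (0.0000, 0.0000, 0.0000)
after link 2: o_2 = (-3.5355, 3.5355, 2.0000)
after link 3: o_3 = (-0.6213, 3.4497, -0.1213)
after link 4: o_4 = (4.2561, 4.2291, -0.8978)
after link 5: o_5 = (7.0846, 7.0576, -0.8978)

7.085 7.058 -0.898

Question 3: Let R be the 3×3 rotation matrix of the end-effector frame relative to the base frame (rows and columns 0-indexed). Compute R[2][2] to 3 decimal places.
0.966

End-effector z-axis (col 2 of R) = (0.1830,-0.1830,0.9659)
R[2][2] = 0.9659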